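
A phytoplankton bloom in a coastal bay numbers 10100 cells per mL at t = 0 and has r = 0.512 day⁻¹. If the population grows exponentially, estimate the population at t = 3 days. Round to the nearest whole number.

N(t) = N₀·e^(rt) = 10100 × e^(0.512×3) = 10100 × e^1.536.
e^1.536 ≈ 4.646, so N ≈ 10100 × 4.646 = 46924.3.

46924 cells per mL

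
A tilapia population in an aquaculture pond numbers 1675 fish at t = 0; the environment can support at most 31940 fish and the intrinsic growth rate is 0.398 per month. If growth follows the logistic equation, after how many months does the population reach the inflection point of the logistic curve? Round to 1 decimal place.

Logistic growth is fastest at N = K/2 = 15970.
A = (K − N₀)/N₀ = 18.069. Set K/(1 + A·e^(−rt)) = K/2 → A·e^(−rt) = 1.
e^(−0.398t) = 1/18.069 = 0.0553445, so t = ln(18.069)/0.398 = 2.8942/0.398 = 7.2718.

7.3 months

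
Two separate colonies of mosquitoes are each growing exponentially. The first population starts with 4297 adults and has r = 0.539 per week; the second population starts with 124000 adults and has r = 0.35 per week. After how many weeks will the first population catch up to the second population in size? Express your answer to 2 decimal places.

17.79 weeks

Set 4297·e^(0.539t) = 124000·e^(0.35t).
e^((0.539 − 0.35)t) = 124000/4297 → e^(0.189·t) = 28.857.
0.189·t = ln(28.857) = 3.3624, so t = 3.3624/0.189 = 17.79.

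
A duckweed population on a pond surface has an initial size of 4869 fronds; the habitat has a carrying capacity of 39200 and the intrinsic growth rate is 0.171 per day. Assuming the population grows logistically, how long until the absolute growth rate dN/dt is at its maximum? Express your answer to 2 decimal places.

Logistic growth is fastest at N = K/2 = 19600.
A = (K − N₀)/N₀ = 7.0509. Set K/(1 + A·e^(−rt)) = K/2 → A·e^(−rt) = 1.
e^(−0.171t) = 1/7.0509 = 0.141825, so t = ln(7.0509)/0.171 = 1.9532/0.171 = 11.422.

11.42 days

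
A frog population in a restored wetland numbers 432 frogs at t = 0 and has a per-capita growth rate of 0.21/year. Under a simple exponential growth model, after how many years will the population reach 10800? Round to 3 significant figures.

15.3 years

Set N₀·e^(rt) = 10800: e^(0.21·t) = 10800/432 = 25.
0.21·t = ln(25) = 3.2189, so t = 3.2189/0.21 = 15.328.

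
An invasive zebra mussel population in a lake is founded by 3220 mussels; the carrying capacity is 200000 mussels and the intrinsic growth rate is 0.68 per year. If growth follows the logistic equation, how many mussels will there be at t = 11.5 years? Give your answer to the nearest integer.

195209 mussels

A = (K − N₀)/N₀ = (200000 − 3220)/3220 = 61.112.
N(t) = K/(1 + A·e^(−rt)) = 200000/(1 + 61.112×e^(−0.68×11.5)).
e^(−7.82) = 0.00040162; denominator = 1 + 61.112×0.00040162 = 1.0245.
N = 200000/1.0245 = 195209.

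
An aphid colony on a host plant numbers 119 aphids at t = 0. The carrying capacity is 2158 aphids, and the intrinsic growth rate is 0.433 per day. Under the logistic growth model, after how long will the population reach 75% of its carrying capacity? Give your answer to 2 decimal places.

9.10 days

A = (K − N₀)/N₀ = (2158 − 119)/119 = 17.134.
Solve 2158/(1 + 17.134·e^(−0.433t)) = 1618.5: 1 + 17.134·e^(−0.433t) = 1.3333, so e^(−0.433t) = 0.019454.
−0.433·t = ln(0.019454) = -3.9397, so t = 3.9397/0.433 = 9.0986.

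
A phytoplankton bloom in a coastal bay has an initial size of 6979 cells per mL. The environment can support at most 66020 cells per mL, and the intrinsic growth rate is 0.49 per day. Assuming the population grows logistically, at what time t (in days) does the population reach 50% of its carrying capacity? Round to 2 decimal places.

4.36 days

A = (K − N₀)/N₀ = (66020 − 6979)/6979 = 8.4598.
Solve 66020/(1 + 8.4598·e^(−0.49t)) = 33010: 1 + 8.4598·e^(−0.49t) = 2, so e^(−0.49t) = 0.118206.
−0.49·t = ln(0.118206) = -2.1353, so t = 2.1353/0.49 = 4.3578.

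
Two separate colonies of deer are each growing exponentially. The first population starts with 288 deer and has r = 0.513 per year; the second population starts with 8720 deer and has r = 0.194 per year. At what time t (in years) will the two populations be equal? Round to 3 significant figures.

10.7 years

Set 288·e^(0.513t) = 8720·e^(0.194t).
e^((0.513 − 0.194)t) = 8720/288 → e^(0.319·t) = 30.278.
0.319·t = ln(30.278) = 3.4104, so t = 3.4104/0.319 = 10.691.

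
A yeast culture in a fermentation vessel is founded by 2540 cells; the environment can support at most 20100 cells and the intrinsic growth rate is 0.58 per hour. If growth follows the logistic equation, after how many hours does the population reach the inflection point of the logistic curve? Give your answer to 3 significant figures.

Logistic growth is fastest at N = K/2 = 10050.
A = (K − N₀)/N₀ = 6.9134. Set K/(1 + A·e^(−rt)) = K/2 → A·e^(−rt) = 1.
e^(−0.58t) = 1/6.9134 = 0.144647, so t = ln(6.9134)/0.58 = 1.9335/0.58 = 3.3336.

3.33 hours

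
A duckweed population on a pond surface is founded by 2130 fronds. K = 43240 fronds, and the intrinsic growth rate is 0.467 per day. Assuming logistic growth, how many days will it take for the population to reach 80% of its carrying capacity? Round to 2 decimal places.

9.31 days

A = (K − N₀)/N₀ = (43240 − 2130)/2130 = 19.3.
Solve 43240/(1 + 19.3·e^(−0.467t)) = 34592: 1 + 19.3·e^(−0.467t) = 1.25, so e^(−0.467t) = 0.0129531.
−0.467·t = ln(0.0129531) = -4.3464, so t = 4.3464/0.467 = 9.3071.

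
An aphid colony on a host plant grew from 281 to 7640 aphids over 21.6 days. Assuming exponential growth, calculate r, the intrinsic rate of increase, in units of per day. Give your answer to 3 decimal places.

0.153 per day

From N(t) = N₀·e^(rt): e^(r·21.6) = 7640/281 = 27.189.
r·21.6 = ln(27.189) = 3.3028, so r = 3.3028/21.6 = 0.15291.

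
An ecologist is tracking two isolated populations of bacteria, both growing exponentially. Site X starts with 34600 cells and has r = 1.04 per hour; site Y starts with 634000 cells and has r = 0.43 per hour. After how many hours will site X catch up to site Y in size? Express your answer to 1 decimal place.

Set 34600·e^(1.04t) = 634000·e^(0.43t).
e^((1.04 − 0.43)t) = 634000/34600 → e^(0.61·t) = 18.324.
0.61·t = ln(18.324) = 2.9082, so t = 2.9082/0.61 = 4.7675.

4.8 hours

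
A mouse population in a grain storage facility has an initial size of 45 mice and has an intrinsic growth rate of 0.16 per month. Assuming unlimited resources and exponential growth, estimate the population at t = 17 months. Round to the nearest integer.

N(t) = N₀·e^(rt) = 45 × e^(0.16×17) = 45 × e^2.72.
e^2.72 ≈ 15.18, so N ≈ 45 × 15.18 = 683.115.

683 mice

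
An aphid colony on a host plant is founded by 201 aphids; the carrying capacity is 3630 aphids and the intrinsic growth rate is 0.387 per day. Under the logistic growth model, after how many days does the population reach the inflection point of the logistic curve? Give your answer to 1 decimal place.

Logistic growth is fastest at N = K/2 = 1815.
A = (K − N₀)/N₀ = 17.06. Set K/(1 + A·e^(−rt)) = K/2 → A·e^(−rt) = 1.
e^(−0.387t) = 1/17.06 = 0.0586177, so t = ln(17.06)/0.387 = 2.8367/0.387 = 7.33.

7.3 days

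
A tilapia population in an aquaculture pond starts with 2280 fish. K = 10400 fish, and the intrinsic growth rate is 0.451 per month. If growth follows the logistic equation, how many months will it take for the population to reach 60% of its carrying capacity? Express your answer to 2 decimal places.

A = (K − N₀)/N₀ = (10400 − 2280)/2280 = 3.5614.
Solve 10400/(1 + 3.5614·e^(−0.451t)) = 6240: 1 + 3.5614·e^(−0.451t) = 1.6667, so e^(−0.451t) = 0.187192.
−0.451·t = ln(0.187192) = -1.6756, so t = 1.6756/0.451 = 3.7153.

3.72 months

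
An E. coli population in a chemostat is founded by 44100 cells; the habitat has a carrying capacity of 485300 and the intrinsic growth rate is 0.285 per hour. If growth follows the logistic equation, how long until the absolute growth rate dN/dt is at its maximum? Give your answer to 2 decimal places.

Logistic growth is fastest at N = K/2 = 242650.
A = (K − N₀)/N₀ = 10.005. Set K/(1 + A·e^(−rt)) = K/2 → A·e^(−rt) = 1.
e^(−0.285t) = 1/10.005 = 0.0999547, so t = ln(10.005)/0.285 = 2.303/0.285 = 8.0808.

8.08 hours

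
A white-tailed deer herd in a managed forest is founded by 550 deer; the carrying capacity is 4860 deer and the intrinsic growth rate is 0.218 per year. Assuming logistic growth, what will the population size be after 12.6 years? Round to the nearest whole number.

A = (K − N₀)/N₀ = (4860 − 550)/550 = 7.8364.
N(t) = K/(1 + A·e^(−rt)) = 4860/(1 + 7.8364×e^(−0.218×12.6)).
e^(−2.747) = 0.064133; denominator = 1 + 7.8364×0.064133 = 1.5026.
N = 4860/1.5026 = 3234.46.

3234 deer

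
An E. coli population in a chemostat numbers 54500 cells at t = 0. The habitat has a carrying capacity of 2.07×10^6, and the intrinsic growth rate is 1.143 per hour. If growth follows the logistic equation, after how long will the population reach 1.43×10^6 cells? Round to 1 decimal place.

A = (K − N₀)/N₀ = (2.07×10^6 − 54500)/54500 = 36.982.
Solve 2.07×10^6/(1 + 36.982·e^(−1.143t)) = 1.43×10^6: 1 + 36.982·e^(−1.143t) = 1.4476, so e^(−1.143t) = 0.012102.
−1.143·t = ln(0.012102) = -4.4144, so t = 4.4144/1.143 = 3.8621.

3.9 hours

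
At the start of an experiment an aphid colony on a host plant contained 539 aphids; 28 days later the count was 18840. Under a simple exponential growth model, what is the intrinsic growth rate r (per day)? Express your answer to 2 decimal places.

0.13 per day

From N(t) = N₀·e^(rt): e^(r·28) = 18840/539 = 34.954.
r·28 = ln(34.954) = 3.554, so r = 3.554/28 = 0.12693.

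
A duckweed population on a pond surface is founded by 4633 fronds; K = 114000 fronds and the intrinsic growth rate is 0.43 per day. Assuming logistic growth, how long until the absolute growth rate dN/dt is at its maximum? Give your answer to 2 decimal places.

7.35 days

Logistic growth is fastest at N = K/2 = 57000.
A = (K − N₀)/N₀ = 23.606. Set K/(1 + A·e^(−rt)) = K/2 → A·e^(−rt) = 1.
e^(−0.43t) = 1/23.606 = 0.042362, so t = ln(23.606)/0.43 = 3.1615/0.43 = 7.3523.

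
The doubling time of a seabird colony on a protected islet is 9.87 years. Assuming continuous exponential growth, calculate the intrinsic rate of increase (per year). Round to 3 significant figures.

r = ln(2)/t_d = 0.6931/9.87 = 0.070228.

0.0702 per year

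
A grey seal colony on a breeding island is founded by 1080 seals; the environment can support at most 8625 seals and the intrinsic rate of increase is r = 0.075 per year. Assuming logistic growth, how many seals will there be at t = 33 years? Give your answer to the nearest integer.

5431 seals

A = (K − N₀)/N₀ = (8625 − 1080)/1080 = 6.9861.
N(t) = K/(1 + A·e^(−rt)) = 8625/(1 + 6.9861×e^(−0.075×33)).
e^(−2.475) = 0.084163; denominator = 1 + 6.9861×0.084163 = 1.588.
N = 8625/1.588 = 5431.46.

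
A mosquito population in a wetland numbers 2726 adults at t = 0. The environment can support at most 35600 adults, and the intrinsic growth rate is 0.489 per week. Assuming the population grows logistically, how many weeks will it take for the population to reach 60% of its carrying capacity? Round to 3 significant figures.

A = (K − N₀)/N₀ = (35600 − 2726)/2726 = 12.059.
Solve 35600/(1 + 12.059·e^(−0.489t)) = 21360: 1 + 12.059·e^(−0.489t) = 1.6667, so e^(−0.489t) = 0.0552818.
−0.489·t = ln(0.0552818) = -2.8953, so t = 2.8953/0.489 = 5.9209.

5.92 weeks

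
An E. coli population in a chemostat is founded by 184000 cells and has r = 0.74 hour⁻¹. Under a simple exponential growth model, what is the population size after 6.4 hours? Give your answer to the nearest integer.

N(t) = N₀·e^(rt) = 184000 × e^(0.74×6.4) = 184000 × e^4.736.
e^4.736 ≈ 113.98, so N ≈ 184000 × 113.98 = 2.097184×10^7.

20971838 cells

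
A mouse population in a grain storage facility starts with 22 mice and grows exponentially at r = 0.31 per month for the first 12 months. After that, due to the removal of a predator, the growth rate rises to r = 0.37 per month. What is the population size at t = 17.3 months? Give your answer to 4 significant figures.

Phase 1: N(12) = 22·e^(0.31×12) = 22·e^3.72 = 907.817.
Phase 2 runs for 17.3 − 12 = 5.3 months at r = 0.37.
N(17.3) = 907.817·e^(0.37×5.3) = 907.817·e^1.961 = 6451.34.

6451 mice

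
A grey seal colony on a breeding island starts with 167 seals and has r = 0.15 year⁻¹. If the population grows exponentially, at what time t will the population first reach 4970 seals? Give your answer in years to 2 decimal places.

22.62 years

Set N₀·e^(rt) = 4970: e^(0.15·t) = 4970/167 = 29.76.
0.15·t = ln(29.76) = 3.3932, so t = 3.3932/0.15 = 22.621.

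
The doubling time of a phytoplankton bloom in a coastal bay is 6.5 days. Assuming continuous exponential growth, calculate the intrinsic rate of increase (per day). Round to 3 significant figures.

r = ln(2)/t_d = 0.6931/6.5 = 0.10664.

0.107 per day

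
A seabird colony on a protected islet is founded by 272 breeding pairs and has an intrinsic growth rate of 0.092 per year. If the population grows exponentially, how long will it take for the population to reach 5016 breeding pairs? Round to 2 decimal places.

31.68 years

Set N₀·e^(rt) = 5016: e^(0.092·t) = 5016/272 = 18.441.
0.092·t = ln(18.441) = 2.9146, so t = 2.9146/0.092 = 31.68.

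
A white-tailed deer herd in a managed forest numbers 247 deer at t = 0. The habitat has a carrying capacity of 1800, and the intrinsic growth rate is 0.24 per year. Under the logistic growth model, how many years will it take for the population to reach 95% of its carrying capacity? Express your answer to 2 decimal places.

A = (K − N₀)/N₀ = (1800 − 247)/247 = 6.2874.
Solve 1800/(1 + 6.2874·e^(−0.24t)) = 1710: 1 + 6.2874·e^(−0.24t) = 1.0526, so e^(−0.24t) = 0.0083709.
−0.24·t = ln(0.0083709) = -4.783, so t = 4.783/0.24 = 19.929.

19.93 years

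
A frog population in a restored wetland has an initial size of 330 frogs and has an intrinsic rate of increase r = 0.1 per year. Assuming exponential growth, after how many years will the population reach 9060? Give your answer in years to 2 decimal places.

Set N₀·e^(rt) = 9060: e^(0.1·t) = 9060/330 = 27.455.
0.1·t = ln(27.455) = 3.3125, so t = 3.3125/0.1 = 33.125.

33.13 years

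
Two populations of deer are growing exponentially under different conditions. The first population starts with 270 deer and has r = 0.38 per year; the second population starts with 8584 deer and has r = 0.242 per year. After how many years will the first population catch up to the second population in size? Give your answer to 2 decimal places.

25.07 years

Set 270·e^(0.38t) = 8584·e^(0.242t).
e^((0.38 − 0.242)t) = 8584/270 → e^(0.138·t) = 31.793.
0.138·t = ln(31.793) = 3.4592, so t = 3.4592/0.138 = 25.067.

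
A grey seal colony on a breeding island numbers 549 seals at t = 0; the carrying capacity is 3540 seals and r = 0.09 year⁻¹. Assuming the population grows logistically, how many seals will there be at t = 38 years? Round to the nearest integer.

A = (K − N₀)/N₀ = (3540 − 549)/549 = 5.4481.
N(t) = K/(1 + A·e^(−rt)) = 3540/(1 + 5.4481×e^(−0.09×38)).
e^(−3.42) = 0.032712; denominator = 1 + 5.4481×0.032712 = 1.1782.
N = 3540/1.1782 = 3004.53.

3005 seals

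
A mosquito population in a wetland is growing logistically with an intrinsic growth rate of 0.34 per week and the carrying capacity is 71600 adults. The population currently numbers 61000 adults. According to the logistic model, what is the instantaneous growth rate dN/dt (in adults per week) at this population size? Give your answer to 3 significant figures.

dN/dt = rN(1 − N/K) = 0.34 × 61000 × (1 − 61000/71600).
1 − 61000/71600 = 0.14804; dN/dt = 0.34 × 61000 × 0.14804 = 3070.4.

3070 adults per week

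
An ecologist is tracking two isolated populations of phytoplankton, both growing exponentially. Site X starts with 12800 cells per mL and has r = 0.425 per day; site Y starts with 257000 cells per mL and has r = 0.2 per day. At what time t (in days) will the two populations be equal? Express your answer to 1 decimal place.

Set 12800·e^(0.425t) = 257000·e^(0.2t).
e^((0.425 − 0.2)t) = 257000/12800 → e^(0.225·t) = 20.078.
0.225·t = ln(20.078) = 2.9996, so t = 2.9996/0.225 = 13.332.

13.3 days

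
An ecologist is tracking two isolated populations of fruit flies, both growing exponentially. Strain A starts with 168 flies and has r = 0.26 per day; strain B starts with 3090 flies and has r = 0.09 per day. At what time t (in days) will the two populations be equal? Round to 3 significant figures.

17.1 days

Set 168·e^(0.26t) = 3090·e^(0.09t).
e^((0.26 − 0.09)t) = 3090/168 → e^(0.17·t) = 18.393.
0.17·t = ln(18.393) = 2.912, so t = 2.912/0.17 = 17.129.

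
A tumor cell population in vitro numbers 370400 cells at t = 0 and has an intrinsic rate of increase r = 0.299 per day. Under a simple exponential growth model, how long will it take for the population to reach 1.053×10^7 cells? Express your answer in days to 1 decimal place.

Set N₀·e^(rt) = 1.053×10^7: e^(0.299·t) = 1.053×10^7/370400 = 28.429.
0.299·t = ln(28.429) = 3.3474, so t = 3.3474/0.299 = 11.195.

11.2 days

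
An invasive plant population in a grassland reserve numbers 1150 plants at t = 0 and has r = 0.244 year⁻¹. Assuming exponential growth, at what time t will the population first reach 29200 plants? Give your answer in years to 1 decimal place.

13.3 years

Set N₀·e^(rt) = 29200: e^(0.244·t) = 29200/1150 = 25.391.
0.244·t = ln(25.391) = 3.2344, so t = 3.2344/0.244 = 13.256.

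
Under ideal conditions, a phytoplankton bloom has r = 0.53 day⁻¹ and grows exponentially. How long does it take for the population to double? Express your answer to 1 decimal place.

1.3 days

Doubling time t_d = ln(2)/r = 0.6931/0.53 = 1.3078.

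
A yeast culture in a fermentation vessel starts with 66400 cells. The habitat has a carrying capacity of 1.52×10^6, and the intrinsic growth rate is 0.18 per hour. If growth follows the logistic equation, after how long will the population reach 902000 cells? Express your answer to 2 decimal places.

19.25 hours

A = (K − N₀)/N₀ = (1.52×10^6 − 66400)/66400 = 21.892.
Solve 1.52×10^6/(1 + 21.892·e^(−0.18t)) = 902000: 1 + 21.892·e^(−0.18t) = 1.6851, so e^(−0.18t) = 0.0312972.
−0.18·t = ln(0.0312972) = -3.4642, so t = 3.4642/0.18 = 19.246.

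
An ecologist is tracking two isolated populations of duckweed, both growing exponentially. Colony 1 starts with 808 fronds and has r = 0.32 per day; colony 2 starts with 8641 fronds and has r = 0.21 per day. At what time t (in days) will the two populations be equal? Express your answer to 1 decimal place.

21.5 days

Set 808·e^(0.32t) = 8641·e^(0.21t).
e^((0.32 − 0.21)t) = 8641/808 → e^(0.11·t) = 10.694.
0.11·t = ln(10.694) = 2.3697, so t = 2.3697/0.11 = 21.543.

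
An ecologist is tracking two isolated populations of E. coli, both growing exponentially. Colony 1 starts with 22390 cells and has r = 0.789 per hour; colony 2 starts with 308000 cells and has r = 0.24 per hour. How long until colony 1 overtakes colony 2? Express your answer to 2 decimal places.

4.78 hours

Set 22390·e^(0.789t) = 308000·e^(0.24t).
e^((0.789 − 0.24)t) = 308000/22390 → e^(0.549·t) = 13.756.
0.549·t = ln(13.756) = 2.6215, so t = 2.6215/0.549 = 4.775.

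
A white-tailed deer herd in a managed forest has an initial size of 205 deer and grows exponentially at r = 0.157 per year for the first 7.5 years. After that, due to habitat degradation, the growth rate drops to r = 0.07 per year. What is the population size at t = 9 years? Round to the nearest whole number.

739 deer

Phase 1: N(7.5) = 205·e^(0.157×7.5) = 205·e^1.177 = 665.481.
Phase 2 runs for 9 − 7.5 = 1.5 years at r = 0.07.
N(9) = 665.481·e^(0.07×1.5) = 665.481·e^0.105 = 739.157.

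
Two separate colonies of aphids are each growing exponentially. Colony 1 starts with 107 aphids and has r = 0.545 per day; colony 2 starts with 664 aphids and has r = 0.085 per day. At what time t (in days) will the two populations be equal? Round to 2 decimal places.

Set 107·e^(0.545t) = 664·e^(0.085t).
e^((0.545 − 0.085)t) = 664/107 → e^(0.46·t) = 6.2056.
0.46·t = ln(6.2056) = 1.8255, so t = 1.8255/0.46 = 3.9684.

3.97 days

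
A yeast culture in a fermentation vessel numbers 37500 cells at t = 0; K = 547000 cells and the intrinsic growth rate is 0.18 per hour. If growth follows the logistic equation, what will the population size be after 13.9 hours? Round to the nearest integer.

258870 cells

A = (K − N₀)/N₀ = (547000 − 37500)/37500 = 13.587.
N(t) = K/(1 + A·e^(−rt)) = 547000/(1 + 13.587×e^(−0.18×13.9)).
e^(−2.502) = 0.081921; denominator = 1 + 13.587×0.081921 = 2.113.
N = 547000/2.113 = 258870.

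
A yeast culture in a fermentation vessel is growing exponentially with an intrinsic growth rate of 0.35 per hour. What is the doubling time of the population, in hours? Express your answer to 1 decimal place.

Doubling time t_d = ln(2)/r = 0.6931/0.35 = 1.9804.

2.0 hours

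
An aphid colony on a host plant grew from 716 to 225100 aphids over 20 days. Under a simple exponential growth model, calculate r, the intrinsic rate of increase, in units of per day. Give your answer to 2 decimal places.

From N(t) = N₀·e^(rt): e^(r·20) = 225100/716 = 314.39.
r·20 = ln(314.39) = 5.7506, so r = 5.7506/20 = 0.28753.

0.29 per day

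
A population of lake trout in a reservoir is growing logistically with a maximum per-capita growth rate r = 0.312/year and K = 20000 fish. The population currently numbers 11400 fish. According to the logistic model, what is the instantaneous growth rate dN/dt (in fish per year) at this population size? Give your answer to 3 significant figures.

1530 fish per year

dN/dt = rN(1 − N/K) = 0.312 × 11400 × (1 − 11400/20000).
1 − 11400/20000 = 0.43; dN/dt = 0.312 × 11400 × 0.43 = 1529.4.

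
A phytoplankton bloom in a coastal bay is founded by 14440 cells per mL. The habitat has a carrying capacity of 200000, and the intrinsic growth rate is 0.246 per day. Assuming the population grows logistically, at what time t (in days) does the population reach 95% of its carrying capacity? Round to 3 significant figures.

A = (K − N₀)/N₀ = (200000 − 14440)/14440 = 12.85.
Solve 200000/(1 + 12.85·e^(−0.246t)) = 190000: 1 + 12.85·e^(−0.246t) = 1.0526, so e^(−0.246t) = 0.00409571.
−0.246·t = ln(0.00409571) = -5.4978, so t = 5.4978/0.246 = 22.349.

22.3 days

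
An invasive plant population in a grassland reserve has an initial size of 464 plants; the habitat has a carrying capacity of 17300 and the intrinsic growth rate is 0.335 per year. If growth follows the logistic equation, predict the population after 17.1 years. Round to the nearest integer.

A = (K − N₀)/N₀ = (17300 − 464)/464 = 36.284.
N(t) = K/(1 + A·e^(−rt)) = 17300/(1 + 36.284×e^(−0.335×17.1)).
e^(−5.729) = 0.003252; denominator = 1 + 36.284×0.003252 = 1.118.
N = 17300/1.118 = 15474.1.

15474 plants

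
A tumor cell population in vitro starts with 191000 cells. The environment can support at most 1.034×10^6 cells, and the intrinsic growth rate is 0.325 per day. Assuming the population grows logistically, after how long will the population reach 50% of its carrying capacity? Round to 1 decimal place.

4.6 days

A = (K − N₀)/N₀ = (1.034×10^6 − 191000)/191000 = 4.4136.
Solve 1.034×10^6/(1 + 4.4136·e^(−0.325t)) = 517000: 1 + 4.4136·e^(−0.325t) = 2, so e^(−0.325t) = 0.226572.
−0.325·t = ln(0.226572) = -1.4847, so t = 1.4847/0.325 = 4.5683.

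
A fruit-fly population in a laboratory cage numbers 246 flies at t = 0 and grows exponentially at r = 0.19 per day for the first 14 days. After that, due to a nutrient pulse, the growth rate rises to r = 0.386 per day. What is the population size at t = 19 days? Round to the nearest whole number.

24230 flies

Phase 1: N(14) = 246·e^(0.19×14) = 246·e^2.66 = 3516.89.
Phase 2 runs for 19 − 14 = 5 days at r = 0.386.
N(19) = 3516.89·e^(0.386×5) = 3516.89·e^1.93 = 24229.6.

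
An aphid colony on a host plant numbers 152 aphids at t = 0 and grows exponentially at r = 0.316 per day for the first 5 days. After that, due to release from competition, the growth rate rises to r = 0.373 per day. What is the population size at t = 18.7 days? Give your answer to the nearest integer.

Phase 1: N(5) = 152·e^(0.316×5) = 152·e^1.58 = 737.953.
Phase 2 runs for 18.7 − 5 = 13.7 days at r = 0.373.
N(18.7) = 737.953·e^(0.373×13.7) = 737.953·e^5.11 = 122269.

122269 aphids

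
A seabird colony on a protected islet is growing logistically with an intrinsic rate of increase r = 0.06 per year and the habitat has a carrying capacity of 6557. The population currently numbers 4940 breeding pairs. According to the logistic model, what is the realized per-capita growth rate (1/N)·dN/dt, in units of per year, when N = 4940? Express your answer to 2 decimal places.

(1/N)·dN/dt = r(1 − N/K) = 0.06 × (1 − 4940/6557).
= 0.06 × 0.24661 = 0.014796.

0.01 per year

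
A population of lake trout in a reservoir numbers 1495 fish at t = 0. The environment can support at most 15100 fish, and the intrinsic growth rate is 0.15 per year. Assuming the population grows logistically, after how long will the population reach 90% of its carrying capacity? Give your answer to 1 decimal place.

A = (K − N₀)/N₀ = (15100 − 1495)/1495 = 9.1003.
Solve 15100/(1 + 9.1003·e^(−0.15t)) = 13590: 1 + 9.1003·e^(−0.15t) = 1.1111, so e^(−0.15t) = 0.0122096.
−0.15·t = ln(0.0122096) = -4.4055, so t = 4.4055/0.15 = 29.37.

29.4 years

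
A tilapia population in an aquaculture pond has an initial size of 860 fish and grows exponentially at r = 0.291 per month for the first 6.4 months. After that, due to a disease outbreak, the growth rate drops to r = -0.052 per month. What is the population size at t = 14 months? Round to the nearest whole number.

Phase 1: N(6.4) = 860·e^(0.291×6.4) = 860·e^1.862 = 5537.69.
Phase 2 runs for 14 − 6.4 = 7.6 months at r = -0.052.
N(14) = 5537.69·e^(-0.052×7.6) = 5537.69·e^-0.3952 = 3729.88.

3730 fish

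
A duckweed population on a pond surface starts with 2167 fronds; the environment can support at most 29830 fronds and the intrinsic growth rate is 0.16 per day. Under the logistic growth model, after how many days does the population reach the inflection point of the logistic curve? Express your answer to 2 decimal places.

Logistic growth is fastest at N = K/2 = 14915.
A = (K − N₀)/N₀ = 12.766. Set K/(1 + A·e^(−rt)) = K/2 → A·e^(−rt) = 1.
e^(−0.16t) = 1/12.766 = 0.0783357, so t = ln(12.766)/0.16 = 2.5468/0.16 = 15.917.

15.92 days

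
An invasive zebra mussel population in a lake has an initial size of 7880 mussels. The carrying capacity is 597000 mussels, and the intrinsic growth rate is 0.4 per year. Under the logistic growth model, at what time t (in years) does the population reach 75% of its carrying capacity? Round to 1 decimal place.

13.5 years

A = (K − N₀)/N₀ = (597000 − 7880)/7880 = 74.761.
Solve 597000/(1 + 74.761·e^(−0.4t)) = 447750: 1 + 74.761·e^(−0.4t) = 1.3333, so e^(−0.4t) = 0.00445863.
−0.4·t = ln(0.00445863) = -5.4129, so t = 5.4129/0.4 = 13.532.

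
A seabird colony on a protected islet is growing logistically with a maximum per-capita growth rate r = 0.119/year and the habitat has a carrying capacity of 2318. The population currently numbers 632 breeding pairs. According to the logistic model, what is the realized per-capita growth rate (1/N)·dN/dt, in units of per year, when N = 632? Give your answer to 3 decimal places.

0.087 per year

(1/N)·dN/dt = r(1 − N/K) = 0.119 × (1 − 632/2318).
= 0.119 × 0.72735 = 0.086555.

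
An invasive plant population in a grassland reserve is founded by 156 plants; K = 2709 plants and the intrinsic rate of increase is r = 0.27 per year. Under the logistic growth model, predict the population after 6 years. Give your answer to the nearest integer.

639 plants

A = (K − N₀)/N₀ = (2709 − 156)/156 = 16.365.
N(t) = K/(1 + A·e^(−rt)) = 2709/(1 + 16.365×e^(−0.27×6)).
e^(−1.62) = 0.1979; denominator = 1 + 16.365×0.1979 = 4.2387.
N = 2709/4.2387 = 639.113.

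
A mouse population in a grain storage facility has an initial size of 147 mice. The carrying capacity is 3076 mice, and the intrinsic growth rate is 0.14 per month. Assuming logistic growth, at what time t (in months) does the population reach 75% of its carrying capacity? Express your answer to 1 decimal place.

A = (K − N₀)/N₀ = (3076 − 147)/147 = 19.925.
Solve 3076/(1 + 19.925·e^(−0.14t)) = 2307: 1 + 19.925·e^(−0.14t) = 1.3333, so e^(−0.14t) = 0.0167293.
−0.14·t = ln(0.0167293) = -4.0906, so t = 4.0906/0.14 = 29.219.

29.2 months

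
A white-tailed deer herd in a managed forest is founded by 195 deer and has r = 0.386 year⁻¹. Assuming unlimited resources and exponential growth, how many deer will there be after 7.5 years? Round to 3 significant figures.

3530 deer

N(t) = N₀·e^(rt) = 195 × e^(0.386×7.5) = 195 × e^2.895.
e^2.895 ≈ 18.084, so N ≈ 195 × 18.084 = 3526.28.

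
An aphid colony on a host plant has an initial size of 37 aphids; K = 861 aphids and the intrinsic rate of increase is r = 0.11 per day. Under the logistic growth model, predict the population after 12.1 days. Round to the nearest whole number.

125 aphids

A = (K − N₀)/N₀ = (861 − 37)/37 = 22.27.
N(t) = K/(1 + A·e^(−rt)) = 861/(1 + 22.27×e^(−0.11×12.1)).
e^(−1.331) = 0.26421; denominator = 1 + 22.27×0.26421 = 6.8841.
N = 861/6.8841 = 125.071.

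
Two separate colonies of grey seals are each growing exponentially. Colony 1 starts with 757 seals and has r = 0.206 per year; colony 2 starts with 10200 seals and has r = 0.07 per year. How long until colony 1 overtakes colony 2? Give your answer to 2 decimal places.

19.12 years

Set 757·e^(0.206t) = 10200·e^(0.07t).
e^((0.206 − 0.07)t) = 10200/757 → e^(0.136·t) = 13.474.
0.136·t = ln(13.474) = 2.6008, so t = 2.6008/0.136 = 19.123.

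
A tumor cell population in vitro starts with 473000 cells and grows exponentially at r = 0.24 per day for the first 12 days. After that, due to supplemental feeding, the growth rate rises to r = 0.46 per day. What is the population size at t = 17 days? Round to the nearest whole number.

Phase 1: N(12) = 473000·e^(0.24×12) = 473000·e^2.88 = 8.426151×10^6.
Phase 2 runs for 17 − 12 = 5 days at r = 0.46.
N(17) = 8.426151×10^6·e^(0.46×5) = 8.426151×10^6·e^2.3 = 8.404397×10^7.

84043970 cells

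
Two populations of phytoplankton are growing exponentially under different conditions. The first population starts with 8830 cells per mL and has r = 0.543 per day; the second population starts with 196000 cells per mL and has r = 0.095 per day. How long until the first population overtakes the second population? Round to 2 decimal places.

6.92 days

Set 8830·e^(0.543t) = 196000·e^(0.095t).
e^((0.543 − 0.095)t) = 196000/8830 → e^(0.448·t) = 22.197.
0.448·t = ln(22.197) = 3.1, so t = 3.1/0.448 = 6.9196.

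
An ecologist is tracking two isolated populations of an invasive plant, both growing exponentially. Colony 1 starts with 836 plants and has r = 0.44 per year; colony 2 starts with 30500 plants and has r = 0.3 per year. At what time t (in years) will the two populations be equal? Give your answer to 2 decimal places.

25.69 years

Set 836·e^(0.44t) = 30500·e^(0.3t).
e^((0.44 − 0.3)t) = 30500/836 → e^(0.14·t) = 36.483.
0.14·t = ln(36.483) = 3.5969, so t = 3.5969/0.14 = 25.692.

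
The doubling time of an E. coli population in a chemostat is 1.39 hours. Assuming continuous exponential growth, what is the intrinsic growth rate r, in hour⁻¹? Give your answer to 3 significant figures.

r = ln(2)/t_d = 0.6931/1.39 = 0.49867.

0.499 per hour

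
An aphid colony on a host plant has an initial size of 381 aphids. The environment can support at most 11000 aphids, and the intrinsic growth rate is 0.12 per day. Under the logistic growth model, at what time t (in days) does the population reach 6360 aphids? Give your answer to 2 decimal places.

30.36 days

A = (K − N₀)/N₀ = (11000 − 381)/381 = 27.871.
Solve 11000/(1 + 27.871·e^(−0.12t)) = 6360: 1 + 27.871·e^(−0.12t) = 1.7296, so e^(−0.12t) = 0.0261759.
−0.12·t = ln(0.0261759) = -3.6429, so t = 3.6429/0.12 = 30.358.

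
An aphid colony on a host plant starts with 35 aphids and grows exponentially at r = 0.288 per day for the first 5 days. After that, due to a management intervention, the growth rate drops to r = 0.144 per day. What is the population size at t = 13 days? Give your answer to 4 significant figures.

467.5 aphids

Phase 1: N(5) = 35·e^(0.288×5) = 35·e^1.44 = 147.724.
Phase 2 runs for 13 − 5 = 8 days at r = 0.144.
N(13) = 147.724·e^(0.144×8) = 147.724·e^1.152 = 467.476.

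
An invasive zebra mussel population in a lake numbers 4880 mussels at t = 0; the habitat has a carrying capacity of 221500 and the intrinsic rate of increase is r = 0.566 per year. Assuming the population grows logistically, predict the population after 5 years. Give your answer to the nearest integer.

61196 mussels

A = (K − N₀)/N₀ = (221500 − 4880)/4880 = 44.389.
N(t) = K/(1 + A·e^(−rt)) = 221500/(1 + 44.389×e^(−0.566×5)).
e^(−2.83) = 0.059013; denominator = 1 + 44.389×0.059013 = 3.6195.
N = 221500/3.6195 = 61195.6.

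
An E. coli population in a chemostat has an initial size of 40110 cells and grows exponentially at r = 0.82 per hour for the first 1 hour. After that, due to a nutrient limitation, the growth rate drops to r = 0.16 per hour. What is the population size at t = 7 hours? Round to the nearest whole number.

237847 cells

Phase 1: N(1) = 40110·e^(0.82×1) = 40110·e^0.82 = 91069.7.
Phase 2 runs for 7 − 1 = 6 hours at r = 0.16.
N(7) = 91069.7·e^(0.16×6) = 91069.7·e^0.96 = 237847.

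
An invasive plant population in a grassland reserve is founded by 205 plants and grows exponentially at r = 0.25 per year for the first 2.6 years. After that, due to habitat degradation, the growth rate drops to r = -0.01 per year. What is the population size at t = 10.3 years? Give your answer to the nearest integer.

Phase 1: N(2.6) = 205·e^(0.25×2.6) = 205·e^0.65 = 392.686.
Phase 2 runs for 10.3 − 2.6 = 7.7 years at r = -0.01.
N(10.3) = 392.686·e^(-0.01×7.7) = 392.686·e^-0.077 = 363.584.

364 plants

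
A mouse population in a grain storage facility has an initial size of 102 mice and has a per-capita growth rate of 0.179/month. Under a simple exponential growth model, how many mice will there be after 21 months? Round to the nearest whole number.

4376 mice

N(t) = N₀·e^(rt) = 102 × e^(0.179×21) = 102 × e^3.759.
e^3.759 ≈ 42.905, so N ≈ 102 × 42.905 = 4376.36.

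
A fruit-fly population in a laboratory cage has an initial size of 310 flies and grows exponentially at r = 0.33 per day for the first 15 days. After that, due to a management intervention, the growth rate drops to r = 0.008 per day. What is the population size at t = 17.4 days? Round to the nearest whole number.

44613 flies

Phase 1: N(15) = 310·e^(0.33×15) = 310·e^4.95 = 43764.2.
Phase 2 runs for 17.4 − 15 = 2.4 days at r = 0.008.
N(17.4) = 43764.2·e^(0.008×2.4) = 43764.2·e^0.0192 = 44612.6.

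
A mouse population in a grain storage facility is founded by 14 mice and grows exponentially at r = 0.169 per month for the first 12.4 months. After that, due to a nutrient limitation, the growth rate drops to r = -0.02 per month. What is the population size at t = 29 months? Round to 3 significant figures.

81.7 mice

Phase 1: N(12.4) = 14·e^(0.169×12.4) = 14·e^2.096 = 113.824.
Phase 2 runs for 29 − 12.4 = 16.6 months at r = -0.02.
N(29) = 113.824·e^(-0.02×16.6) = 113.824·e^-0.332 = 81.6676.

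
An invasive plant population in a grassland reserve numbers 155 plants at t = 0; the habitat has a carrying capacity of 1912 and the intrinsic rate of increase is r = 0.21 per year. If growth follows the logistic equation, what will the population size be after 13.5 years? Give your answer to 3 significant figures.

A = (K − N₀)/N₀ = (1912 − 155)/155 = 11.335.
N(t) = K/(1 + A·e^(−rt)) = 1912/(1 + 11.335×e^(−0.21×13.5)).
e^(−2.835) = 0.058719; denominator = 1 + 11.335×0.058719 = 1.6656.
N = 1912/1.6656 = 1147.93.

1150 plants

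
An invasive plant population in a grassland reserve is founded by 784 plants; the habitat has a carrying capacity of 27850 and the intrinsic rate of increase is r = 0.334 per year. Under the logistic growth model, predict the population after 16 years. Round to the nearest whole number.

23907 plants

A = (K − N₀)/N₀ = (27850 − 784)/784 = 34.523.
N(t) = K/(1 + A·e^(−rt)) = 27850/(1 + 34.523×e^(−0.334×16)).
e^(−5.344) = 0.0047767; denominator = 1 + 34.523×0.0047767 = 1.1649.
N = 27850/1.1649 = 23907.5.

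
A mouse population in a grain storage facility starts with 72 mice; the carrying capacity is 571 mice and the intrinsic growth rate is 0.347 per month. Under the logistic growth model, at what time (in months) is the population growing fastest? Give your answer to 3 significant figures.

5.58 months

Logistic growth is fastest at N = K/2 = 285.5.
A = (K − N₀)/N₀ = 6.9306. Set K/(1 + A·e^(−rt)) = K/2 → A·e^(−rt) = 1.
e^(−0.347t) = 1/6.9306 = 0.144289, so t = ln(6.9306)/0.347 = 1.9359/0.347 = 5.5791.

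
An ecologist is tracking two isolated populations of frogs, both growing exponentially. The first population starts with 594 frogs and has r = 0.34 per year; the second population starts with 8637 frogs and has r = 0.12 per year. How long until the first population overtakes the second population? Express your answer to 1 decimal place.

12.2 years

Set 594·e^(0.34t) = 8637·e^(0.12t).
e^((0.34 − 0.12)t) = 8637/594 → e^(0.22·t) = 14.54.
0.22·t = ln(14.54) = 2.6769, so t = 2.6769/0.22 = 12.168.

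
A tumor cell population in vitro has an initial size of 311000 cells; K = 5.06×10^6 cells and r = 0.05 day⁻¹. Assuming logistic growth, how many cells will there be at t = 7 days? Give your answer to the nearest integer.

430248 cells

A = (K − N₀)/N₀ = (5.06×10^6 − 311000)/311000 = 15.27.
N(t) = K/(1 + A·e^(−rt)) = 5.06×10^6/(1 + 15.27×e^(−0.05×7)).
e^(−0.35) = 0.70469; denominator = 1 + 15.27×0.70469 = 11.761.
N = 5.06×10^6/11.761 = 430248.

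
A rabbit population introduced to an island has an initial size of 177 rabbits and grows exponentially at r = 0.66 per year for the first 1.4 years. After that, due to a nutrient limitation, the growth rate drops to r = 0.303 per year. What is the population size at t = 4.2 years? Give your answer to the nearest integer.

Phase 1: N(1.4) = 177·e^(0.66×1.4) = 177·e^0.924 = 445.925.
Phase 2 runs for 4.2 − 1.4 = 2.8 years at r = 0.303.
N(4.2) = 445.925·e^(0.303×2.8) = 445.925·e^0.8484 = 1041.64.

1042 rabbits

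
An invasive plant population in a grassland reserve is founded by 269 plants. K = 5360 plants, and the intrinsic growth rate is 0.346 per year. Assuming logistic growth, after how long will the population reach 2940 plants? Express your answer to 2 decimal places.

9.06 years

A = (K − N₀)/N₀ = (5360 − 269)/269 = 18.926.
Solve 5360/(1 + 18.926·e^(−0.346t)) = 2940: 1 + 18.926·e^(−0.346t) = 1.8231, so e^(−0.346t) = 0.0434928.
−0.346·t = ln(0.0434928) = -3.1352, so t = 3.1352/0.346 = 9.0612.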